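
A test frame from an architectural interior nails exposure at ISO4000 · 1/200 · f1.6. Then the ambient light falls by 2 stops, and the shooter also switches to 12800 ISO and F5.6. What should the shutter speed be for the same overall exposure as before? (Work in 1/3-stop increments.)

Scene light: 2 stops darker.
ISO: 4000 → 5000 → 6400 → 8000 → 10000 → 12800 — 1 2/3 stops raised (brighter).
Aperture: f/1.6 → f/1.8 → f/2 → f/2.2 → f/2.5 → f/2.8 → f/3.2 → f/3.5 → f/4 → f/4.5 → f/5 → f/5.6 — 3 2/3 stops narrower (darker).
Net so far: 4 stops darker. Shutter speed: 1/200 → 1/160 → 1/125 → 1/100 → 1/80 → 1/60 → 1/50 → 1/40 → 1/30 → 1/25 → 1/20 → 1/15 → 1/13.

1/13s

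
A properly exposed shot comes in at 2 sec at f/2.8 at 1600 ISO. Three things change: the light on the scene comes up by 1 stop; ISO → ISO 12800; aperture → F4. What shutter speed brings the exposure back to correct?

1/4s

Scene light: 1 stop brighter.
ISO: 1600 → 3200 → 6400 → 12800 — 3 stops raised (brighter).
Aperture: f/2.8 → f/4 — 1 stop smaller aperture (darker).
Net so far: 3 stops brighter. Shutter speed: 2 → 1 → 1/2 → 1/4.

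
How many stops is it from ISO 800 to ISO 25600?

800 → 1600 → 3200 → 6400 → 12800 → 25600 — count the steps: 5 stops.

5 stops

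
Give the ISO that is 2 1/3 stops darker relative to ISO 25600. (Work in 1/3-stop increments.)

ISO 5000

ISO: 25600 → 20000 → 16000 → 12800 → 10000 → 8000 → 6400 → 5000 — 2 1/3 stops dropped (darker).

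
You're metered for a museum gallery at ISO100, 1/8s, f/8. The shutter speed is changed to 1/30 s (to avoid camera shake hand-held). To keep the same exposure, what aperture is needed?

f/4

Shutter speed: 1/8 → 1/15 → 1/30 — 2 stops shorter (darker).
Need 2 stops brighter from the aperture: f/8 → f/5.6 → f/4.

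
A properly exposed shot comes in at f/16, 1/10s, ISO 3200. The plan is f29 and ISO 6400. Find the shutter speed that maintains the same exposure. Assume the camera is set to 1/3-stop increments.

1/6s

Aperture: f/16 → f/18 → f/20 → f/22 → f/25 → f/29 — 1 2/3 stops narrower (darker).
ISO: 3200 → 4000 → 5000 → 6400 — 1 stop raised (brighter).
Net change so far: 2/3 stop darker. Offset with the shutter speed: 1/10 → 1/8 → 1/6.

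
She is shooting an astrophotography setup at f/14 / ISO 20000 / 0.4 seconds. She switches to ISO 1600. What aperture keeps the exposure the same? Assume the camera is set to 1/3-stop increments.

f/4

ISO: 20000 → 16000 → 12800 → 10000 → 8000 → 6400 → 5000 → 4000 → 3200 → 2500 → 2000 → 1600 — 3 2/3 stops dropped (darker).
Need 3 2/3 stops brighter from the aperture: f/14 → f/13 → f/11 → f/10 → f/9 → f/8 → f/7.1 → f/6.3 → f/5.6 → f/5 → f/4.5 → f/4.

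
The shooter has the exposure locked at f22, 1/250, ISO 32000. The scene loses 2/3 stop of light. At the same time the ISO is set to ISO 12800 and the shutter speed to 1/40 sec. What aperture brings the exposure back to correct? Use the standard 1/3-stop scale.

Scene light: 2/3 stop darker.
ISO: 32000 → 25600 → 20000 → 16000 → 12800 — 1 1/3 stops lower (darker).
Shutter speed: 1/250 → 1/200 → 1/160 → 1/125 → 1/100 → 1/80 → 1/60 → 1/50 → 1/40 — 2 2/3 stops longer (brighter).
Net so far: 2/3 stop brighter. Aperture: f/22 → f/25 → f/29.

f/29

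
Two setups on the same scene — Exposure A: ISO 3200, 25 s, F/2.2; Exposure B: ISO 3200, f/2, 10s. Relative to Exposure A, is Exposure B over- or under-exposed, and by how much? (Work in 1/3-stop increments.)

1 stop darker

Aperture: f/2.2 → f/2 — 1/3 stop opened up (brighter).
Shutter speed: 25 → 20 → 15 → 13 → 10 — 1 1/3 stops faster (darker).
ISO: unchanged.
Net: +1/3 −1 1/3 = −1 stop.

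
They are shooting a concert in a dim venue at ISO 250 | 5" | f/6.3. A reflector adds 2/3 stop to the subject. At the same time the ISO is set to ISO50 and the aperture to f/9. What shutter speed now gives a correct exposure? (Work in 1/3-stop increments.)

30 s

Scene light: 2/3 stop brighter.
ISO: 250 → 200 → 160 → 125 → 100 → 80 → 64 → 50 — 2 1/3 stops lower (darker).
Aperture: f/6.3 → f/7.1 → f/8 → f/9 — 1 stop stopped down (darker).
Net so far: 2 2/3 stops darker. Shutter speed: 5 → 6 → 8 → 10 → 13 → 15 → 20 → 25 → 30.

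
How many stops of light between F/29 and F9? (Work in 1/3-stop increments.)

3 1/3 stops

f/29 → f/25 → f/22 → f/20 → f/18 → f/16 → f/14 → f/13 → f/11 → f/10 → f/9 — count the steps: 10 third-stops = 3 1/3 stops.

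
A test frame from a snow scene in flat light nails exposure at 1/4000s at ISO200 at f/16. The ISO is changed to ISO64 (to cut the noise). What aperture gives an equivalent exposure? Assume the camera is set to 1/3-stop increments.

ISO: 200 → 160 → 125 → 100 → 80 → 64 — 1 2/3 stops dropped (darker).
Need 1 2/3 stops brighter from the aperture: f/16 → f/14 → f/13 → f/11 → f/10 → f/9.

f/9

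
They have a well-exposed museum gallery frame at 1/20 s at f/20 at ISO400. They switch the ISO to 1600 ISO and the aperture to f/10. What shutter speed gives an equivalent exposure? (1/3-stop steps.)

1/320s

ISO: 400 → 500 → 640 → 800 → 1000 → 1250 → 1600 — 2 stops higher (brighter).
Aperture: f/20 → f/18 → f/16 → f/14 → f/13 → f/11 → f/10 — 2 stops opened up (brighter).
Net change so far: 4 stops brighter. Offset with the shutter speed: 1/20 → 1/25 → 1/30 → 1/40 → 1/50 → 1/60 → 1/80 → 1/100 → 1/125 → 1/160 → 1/200 → 1/250 → 1/320.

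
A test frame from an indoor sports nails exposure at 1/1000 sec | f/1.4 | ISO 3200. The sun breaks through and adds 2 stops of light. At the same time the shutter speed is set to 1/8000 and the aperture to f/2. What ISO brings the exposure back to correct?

Scene light: 2 stops brighter.
Shutter speed: 1/1000 → 1/2000 → 1/4000 → 1/8000 — 3 stops shorter (darker).
Aperture: f/1.4 → f/2 — 1 stop stopped down (darker).
Net so far: 2 stops darker. ISO: 3200 → 6400 → 12800.

ISO 12800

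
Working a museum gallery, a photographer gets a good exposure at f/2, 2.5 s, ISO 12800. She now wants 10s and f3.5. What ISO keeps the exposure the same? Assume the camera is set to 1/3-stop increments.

Shutter speed: 2.5 → 3.2 → 4 → 5 → 6 → 8 → 10 — 2 stops slower (brighter).
Aperture: f/2 → f/2.2 → f/2.5 → f/2.8 → f/3.2 → f/3.5 — 1 2/3 stops smaller aperture (darker).
Net change so far: 1/3 stop brighter. Offset with the ISO: 12800 → 10000.

ISO 10000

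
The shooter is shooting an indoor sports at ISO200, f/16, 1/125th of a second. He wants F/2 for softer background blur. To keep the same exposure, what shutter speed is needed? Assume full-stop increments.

Aperture: f/16 → f/11 → f/8 → f/5.6 → f/4 → f/2.8 → f/2 — 6 stops wider (brighter).
Need 6 stops darker from the shutter speed: 1/125 → 1/250 → 1/500 → 1/1000 → 1/2000 → 1/4000 → 1/8000.

1/8000s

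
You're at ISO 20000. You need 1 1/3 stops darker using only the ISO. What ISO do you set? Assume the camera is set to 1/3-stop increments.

ISO: 20000 → 16000 → 12800 → 10000 → 8000 — 1 1/3 stops dropped (darker).

ISO 8000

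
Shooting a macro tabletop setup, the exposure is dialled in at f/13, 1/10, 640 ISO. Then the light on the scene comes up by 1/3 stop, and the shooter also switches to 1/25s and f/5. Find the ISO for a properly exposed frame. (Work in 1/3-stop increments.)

Scene light: 1/3 stop brighter.
Shutter speed: 1/10 → 1/13 → 1/15 → 1/20 → 1/25 — 1 1/3 stops faster (darker).
Aperture: f/13 → f/11 → f/10 → f/9 → f/8 → f/7.1 → f/6.3 → f/5.6 → f/5 — 2 2/3 stops opened up (brighter).
Net so far: 1 2/3 stops brighter. ISO: 640 → 500 → 400 → 320 → 250 → 200.

ISO 200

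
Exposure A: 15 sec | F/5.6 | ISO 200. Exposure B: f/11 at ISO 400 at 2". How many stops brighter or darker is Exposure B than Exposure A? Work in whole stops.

4 stops darker

Aperture: f/5.6 → f/8 → f/11 — 2 stops stopped down (darker).
Shutter speed: 15 → 8 → 4 → 2 — 3 stops shorter (darker).
ISO: 200 → 400 — 1 stop higher (brighter).
Net: −2 −3 +1 = −4 stops.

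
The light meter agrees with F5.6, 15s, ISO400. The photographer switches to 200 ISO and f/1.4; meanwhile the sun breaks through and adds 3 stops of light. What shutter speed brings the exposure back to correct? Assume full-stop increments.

Scene light: 3 stops brighter.
ISO: 400 → 200 — 1 stop lower (darker).
Aperture: f/5.6 → f/4 → f/2.8 → f/2 → f/1.4 — 4 stops opened up (brighter).
Net so far: 6 stops brighter. Shutter speed: 15 → 8 → 4 → 2 → 1 → 1/2 → 1/4.

1/4s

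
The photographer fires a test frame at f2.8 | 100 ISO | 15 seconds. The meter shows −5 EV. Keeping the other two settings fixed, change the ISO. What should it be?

ISO 3200

Underexposed by 5 stops → need 5 stops brighter.
ISO: 100 → 200 → 400 → 800 → 1600 → 3200.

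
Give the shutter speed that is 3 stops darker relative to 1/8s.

1/60s

Shutter speed: 1/8 → 1/15 → 1/30 → 1/60 — 3 stops shorter (darker).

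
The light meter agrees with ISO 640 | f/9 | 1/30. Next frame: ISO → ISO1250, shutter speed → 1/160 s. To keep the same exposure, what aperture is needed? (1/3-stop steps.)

ISO: 640 → 800 → 1000 → 1250 — 1 stop raised (brighter).
Shutter speed: 1/30 → 1/40 → 1/50 → 1/60 → 1/80 → 1/100 → 1/125 → 1/160 — 2 1/3 stops faster (darker).
Net change so far: 1 1/3 stops darker. Offset with the aperture: f/9 → f/8 → f/7.1 → f/6.3 → f/5.6.

f/5.6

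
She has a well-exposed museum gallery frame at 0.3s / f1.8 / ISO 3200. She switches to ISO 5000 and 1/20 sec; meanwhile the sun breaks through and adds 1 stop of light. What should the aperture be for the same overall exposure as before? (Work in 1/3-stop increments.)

f/1.2

Scene light: 1 stop brighter.
ISO: 3200 → 4000 → 5000 — 2/3 stop higher (brighter).
Shutter speed: 0.3 → 1/4 → 1/5 → 1/6 → 1/8 → 1/10 → 1/13 → 1/15 → 1/20 — 2 2/3 stops faster (darker).
Net so far: 1 stop darker. Aperture: f/1.8 → f/1.6 → f/1.4 → f/1.2.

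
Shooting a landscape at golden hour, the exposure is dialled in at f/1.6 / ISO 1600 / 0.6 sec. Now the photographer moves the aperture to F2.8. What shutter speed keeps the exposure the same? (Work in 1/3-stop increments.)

2 s

Aperture: f/1.6 → f/1.8 → f/2 → f/2.2 → f/2.5 → f/2.8 — 1 2/3 stops stopped down (darker).
Need 1 2/3 stops brighter from the shutter speed: 0.6 → 0.8 → 1 → 1.3 → 1.6 → 2.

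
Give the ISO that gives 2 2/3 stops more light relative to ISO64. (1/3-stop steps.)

ISO: 64 → 80 → 100 → 125 → 160 → 200 → 250 → 320 → 400 — 2 2/3 stops raised (brighter).

ISO 400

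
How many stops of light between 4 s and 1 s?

4 → 2 → 1 — count the steps: 2 stops.

2 stops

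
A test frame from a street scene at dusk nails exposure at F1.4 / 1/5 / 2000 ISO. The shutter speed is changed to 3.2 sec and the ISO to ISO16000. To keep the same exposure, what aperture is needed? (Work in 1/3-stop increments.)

Shutter speed: 1/5 → 1/4 → 0.3 → 0.4 → 0.5 → 0.6 → 0.8 → 1 → 1.3 → 1.6 → 2 → 2.5 → 3.2 — 4 stops longer (brighter).
ISO: 2000 → 2500 → 3200 → 4000 → 5000 → 6400 → 8000 → 10000 → 12800 → 16000 — 3 stops higher (brighter).
Net change so far: 7 stops brighter. Offset with the aperture: f/1.4 → f/1.6 → f/1.8 → f/2 → f/2.2 → f/2.5 → f/2.8 → f/3.2 → f/3.5 → f/4 → f/4.5 → f/5 → f/5.6 → f/6.3 → f/7.1 → f/8 → f/9 → f/10 → f/11 → f/13 → f/14 → f/16.

f/16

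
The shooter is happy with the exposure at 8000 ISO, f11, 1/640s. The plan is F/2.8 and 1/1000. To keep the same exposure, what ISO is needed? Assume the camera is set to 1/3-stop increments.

Aperture: f/11 → f/10 → f/9 → f/8 → f/7.1 → f/6.3 → f/5.6 → f/5 → f/4.5 → f/4 → f/3.5 → f/3.2 → f/2.8 — 4 stops larger aperture (brighter).
Shutter speed: 1/640 → 1/800 → 1/1000 — 2/3 stop shorter (darker).
Net change so far: 3 1/3 stops brighter. Offset with the ISO: 8000 → 6400 → 5000 → 4000 → 3200 → 2500 → 2000 → 1600 → 1250 → 1000 → 800.

ISO 800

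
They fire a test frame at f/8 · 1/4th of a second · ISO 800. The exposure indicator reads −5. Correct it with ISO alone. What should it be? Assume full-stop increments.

Underexposed by 5 stops → need 5 stops brighter.
ISO: 800 → 1600 → 3200 → 6400 → 12800 → 25600.

ISO 25600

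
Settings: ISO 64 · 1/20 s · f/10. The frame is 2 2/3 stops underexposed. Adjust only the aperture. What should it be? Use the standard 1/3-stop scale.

Underexposed by 2 2/3 stops → need 2 2/3 stops brighter.
Aperture: f/10 → f/9 → f/8 → f/7.1 → f/6.3 → f/5.6 → f/5 → f/4.5 → f/4.

f/4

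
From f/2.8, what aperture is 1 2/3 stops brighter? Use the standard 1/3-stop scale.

f/1.6

Aperture: f/2.8 → f/2.5 → f/2.2 → f/2 → f/1.8 → f/1.6 — 1 2/3 stops wider (brighter).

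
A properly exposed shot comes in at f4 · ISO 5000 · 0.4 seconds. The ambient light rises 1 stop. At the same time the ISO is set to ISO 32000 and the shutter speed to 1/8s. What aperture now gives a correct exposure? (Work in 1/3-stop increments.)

Scene light: 1 stop brighter.
ISO: 5000 → 6400 → 8000 → 10000 → 12800 → 16000 → 20000 → 25600 → 32000 — 2 2/3 stops higher (brighter).
Shutter speed: 0.4 → 0.3 → 1/4 → 1/5 → 1/6 → 1/8 — 1 2/3 stops shorter (darker).
Net so far: 2 stops brighter. Aperture: f/4 → f/4.5 → f/5 → f/5.6 → f/6.3 → f/7.1 → f/8.

f/8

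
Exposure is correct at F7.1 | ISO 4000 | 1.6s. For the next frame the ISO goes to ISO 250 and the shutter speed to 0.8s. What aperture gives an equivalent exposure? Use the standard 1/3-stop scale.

ISO: 4000 → 3200 → 2500 → 2000 → 1600 → 1250 → 1000 → 800 → 640 → 500 → 400 → 320 → 250 — 4 stops dropped (darker).
Shutter speed: 1.6 → 1.3 → 1 → 0.8 — 1 stop shorter (darker).
Net change so far: 5 stops darker. Offset with the aperture: f/7.1 → f/6.3 → f/5.6 → f/5 → f/4.5 → f/4 → f/3.5 → f/3.2 → f/2.8 → f/2.5 → f/2.2 → f/2 → f/1.8 → f/1.6 → f/1.4 → f/1.2.

f/1.2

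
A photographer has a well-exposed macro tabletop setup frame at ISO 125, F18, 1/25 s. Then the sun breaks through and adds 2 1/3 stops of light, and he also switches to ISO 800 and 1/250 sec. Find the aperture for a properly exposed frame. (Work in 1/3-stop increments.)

Scene light: 2 1/3 stops brighter.
ISO: 125 → 160 → 200 → 250 → 320 → 400 → 500 → 640 → 800 — 2 2/3 stops higher (brighter).
Shutter speed: 1/25 → 1/30 → 1/40 → 1/50 → 1/60 → 1/80 → 1/100 → 1/125 → 1/160 → 1/200 → 1/250 — 3 1/3 stops faster (darker).
Net so far: 1 2/3 stops brighter. Aperture: f/18 → f/20 → f/22 → f/25 → f/29 → f/32.

f/32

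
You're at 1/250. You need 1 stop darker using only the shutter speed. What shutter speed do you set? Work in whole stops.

1/500s

Shutter speed: 1/250 → 1/500 — 1 stop faster (darker).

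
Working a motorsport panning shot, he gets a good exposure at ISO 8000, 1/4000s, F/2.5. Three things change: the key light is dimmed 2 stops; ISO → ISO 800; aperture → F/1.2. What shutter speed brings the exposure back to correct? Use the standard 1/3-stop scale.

Scene light: 2 stops darker.
ISO: 8000 → 6400 → 5000 → 4000 → 3200 → 2500 → 2000 → 1600 → 1250 → 1000 → 800 — 3 1/3 stops dropped (darker).
Aperture: f/2.5 → f/2.2 → f/2 → f/1.8 → f/1.6 → f/1.4 → f/1.2 — 2 stops opened up (brighter).
Net so far: 3 1/3 stops darker. Shutter speed: 1/4000 → 1/3200 → 1/2500 → 1/2000 → 1/1600 → 1/1250 → 1/1000 → 1/800 → 1/640 → 1/500 → 1/400.

1/400s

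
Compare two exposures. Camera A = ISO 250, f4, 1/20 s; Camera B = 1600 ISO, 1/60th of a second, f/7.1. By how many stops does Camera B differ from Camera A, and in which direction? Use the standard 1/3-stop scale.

Aperture: f/4 → f/4.5 → f/5 → f/5.6 → f/6.3 → f/7.1 — 1 2/3 stops stopped down (darker).
Shutter speed: 1/20 → 1/25 → 1/30 → 1/40 → 1/50 → 1/60 — 1 2/3 stops faster (darker).
ISO: 250 → 320 → 400 → 500 → 640 → 800 → 1000 → 1250 → 1600 — 2 2/3 stops higher (brighter).
Net: −1 2/3 −1 2/3 +2 2/3 = −2/3 stops.

2/3 stop darker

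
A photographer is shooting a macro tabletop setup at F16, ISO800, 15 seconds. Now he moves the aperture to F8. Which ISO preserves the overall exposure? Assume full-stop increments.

Aperture: f/16 → f/11 → f/8 — 2 stops wider (brighter).
Need 2 stops darker from the ISO: 800 → 400 → 200.

ISO 200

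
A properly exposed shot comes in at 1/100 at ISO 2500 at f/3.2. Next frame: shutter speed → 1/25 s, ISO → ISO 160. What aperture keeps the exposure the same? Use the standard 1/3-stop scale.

f/1.6

Shutter speed: 1/100 → 1/80 → 1/60 → 1/50 → 1/40 → 1/30 → 1/25 — 2 stops slower (brighter).
ISO: 2500 → 2000 → 1600 → 1250 → 1000 → 800 → 640 → 500 → 400 → 320 → 250 → 200 → 160 — 4 stops lower (darker).
Net change so far: 2 stops darker. Offset with the aperture: f/3.2 → f/2.8 → f/2.5 → f/2.2 → f/2 → f/1.8 → f/1.6.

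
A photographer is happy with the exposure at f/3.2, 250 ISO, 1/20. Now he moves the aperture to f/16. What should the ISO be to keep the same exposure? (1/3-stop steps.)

Aperture: f/3.2 → f/3.5 → f/4 → f/4.5 → f/5 → f/5.6 → f/6.3 → f/7.1 → f/8 → f/9 → f/10 → f/11 → f/13 → f/14 → f/16 — 4 2/3 stops narrower (darker).
Need 4 2/3 stops brighter from the ISO: 250 → 320 → 400 → 500 → 640 → 800 → 1000 → 1250 → 1600 → 2000 → 2500 → 3200 → 4000 → 5000 → 6400.

ISO 6400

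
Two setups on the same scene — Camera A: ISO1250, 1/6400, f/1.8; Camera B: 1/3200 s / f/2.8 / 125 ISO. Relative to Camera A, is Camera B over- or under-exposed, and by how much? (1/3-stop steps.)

Aperture: f/1.8 → f/2 → f/2.2 → f/2.5 → f/2.8 — 1 1/3 stops smaller aperture (darker).
Shutter speed: 1/6400 → 1/5000 → 1/4000 → 1/3200 — 1 stop longer (brighter).
ISO: 1250 → 1000 → 800 → 640 → 500 → 400 → 320 → 250 → 200 → 160 → 125 — 3 1/3 stops lower (darker).
Net: −1 1/3 +1 −3 1/3 = −3 2/3 stops.

3 2/3 stops darker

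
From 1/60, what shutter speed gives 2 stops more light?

1/15s

Shutter speed: 1/60 → 1/30 → 1/15 — 2 stops longer (brighter).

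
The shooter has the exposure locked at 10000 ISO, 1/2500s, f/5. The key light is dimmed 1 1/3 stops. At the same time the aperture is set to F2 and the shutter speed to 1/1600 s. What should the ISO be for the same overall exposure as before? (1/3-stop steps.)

ISO 2500

Scene light: 1 1/3 stops darker.
Aperture: f/5 → f/4.5 → f/4 → f/3.5 → f/3.2 → f/2.8 → f/2.5 → f/2.2 → f/2 — 2 2/3 stops opened up (brighter).
Shutter speed: 1/2500 → 1/2000 → 1/1600 — 2/3 stop slower (brighter).
Net so far: 2 stops brighter. ISO: 10000 → 8000 → 6400 → 5000 → 4000 → 3200 → 2500.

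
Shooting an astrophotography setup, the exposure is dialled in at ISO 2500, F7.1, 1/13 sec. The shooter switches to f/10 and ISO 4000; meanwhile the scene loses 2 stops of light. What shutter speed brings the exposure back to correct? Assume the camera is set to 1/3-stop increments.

Scene light: 2 stops darker.
Aperture: f/7.1 → f/8 → f/9 → f/10 — 1 stop stopped down (darker).
ISO: 2500 → 3200 → 4000 — 2/3 stop raised (brighter).
Net so far: 2 1/3 stops darker. Shutter speed: 1/13 → 1/10 → 1/8 → 1/6 → 1/5 → 1/4 → 0.3 → 0.4.

0.4 s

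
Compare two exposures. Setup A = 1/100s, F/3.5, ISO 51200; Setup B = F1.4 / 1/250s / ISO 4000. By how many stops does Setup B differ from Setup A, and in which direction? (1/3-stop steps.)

2 1/3 stops darker

Aperture: f/3.5 → f/3.2 → f/2.8 → f/2.5 → f/2.2 → f/2 → f/1.8 → f/1.6 → f/1.4 — 2 2/3 stops wider (brighter).
Shutter speed: 1/100 → 1/125 → 1/160 → 1/200 → 1/250 — 1 1/3 stops faster (darker).
ISO: 51200 → 40000 → 32000 → 25600 → 20000 → 16000 → 12800 → 10000 → 8000 → 6400 → 5000 → 4000 — 3 2/3 stops dropped (darker).
Net: +2 2/3 −1 1/3 −3 2/3 = −2 1/3 stops.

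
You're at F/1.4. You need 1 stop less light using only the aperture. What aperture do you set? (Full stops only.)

f/2

Aperture: f/1.4 → f/2 — 1 stop smaller aperture (darker).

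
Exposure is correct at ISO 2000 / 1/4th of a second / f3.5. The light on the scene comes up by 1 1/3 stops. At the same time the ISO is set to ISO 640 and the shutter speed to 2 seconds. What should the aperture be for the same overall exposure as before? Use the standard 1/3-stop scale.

f/9

Scene light: 1 1/3 stops brighter.
ISO: 2000 → 1600 → 1250 → 1000 → 800 → 640 — 1 2/3 stops lower (darker).
Shutter speed: 1/4 → 0.3 → 0.4 → 0.5 → 0.6 → 0.8 → 1 → 1.3 → 1.6 → 2 — 3 stops slower (brighter).
Net so far: 2 2/3 stops brighter. Aperture: f/3.5 → f/4 → f/4.5 → f/5 → f/5.6 → f/6.3 → f/7.1 → f/8 → f/9.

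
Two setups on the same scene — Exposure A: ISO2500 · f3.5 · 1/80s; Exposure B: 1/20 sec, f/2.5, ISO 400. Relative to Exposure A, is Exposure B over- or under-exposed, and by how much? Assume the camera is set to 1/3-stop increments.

Aperture: f/3.5 → f/3.2 → f/2.8 → f/2.5 — 1 stop wider (brighter).
Shutter speed: 1/80 → 1/60 → 1/50 → 1/40 → 1/30 → 1/25 → 1/20 — 2 stops longer (brighter).
ISO: 2500 → 2000 → 1600 → 1250 → 1000 → 800 → 640 → 500 → 400 — 2 2/3 stops dropped (darker).
Net: +1 +2 −2 2/3 = +1/3 stops.

1/3 stop brighter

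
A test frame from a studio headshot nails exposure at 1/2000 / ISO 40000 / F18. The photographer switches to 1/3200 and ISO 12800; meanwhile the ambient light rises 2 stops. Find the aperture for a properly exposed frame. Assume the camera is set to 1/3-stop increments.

Scene light: 2 stops brighter.
Shutter speed: 1/2000 → 1/2500 → 1/3200 — 2/3 stop shorter (darker).
ISO: 40000 → 32000 → 25600 → 20000 → 16000 → 12800 — 1 2/3 stops lower (darker).
Net so far: 1/3 stop darker. Aperture: f/18 → f/16.

f/16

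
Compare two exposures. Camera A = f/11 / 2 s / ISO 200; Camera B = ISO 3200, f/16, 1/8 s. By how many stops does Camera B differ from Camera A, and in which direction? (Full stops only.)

1 stop darker

Aperture: f/11 → f/16 — 1 stop smaller aperture (darker).
Shutter speed: 2 → 1 → 1/2 → 1/4 → 1/8 — 4 stops shorter (darker).
ISO: 200 → 400 → 800 → 1600 → 3200 — 4 stops raised (brighter).
Net: −1 −4 +4 = −1 stop.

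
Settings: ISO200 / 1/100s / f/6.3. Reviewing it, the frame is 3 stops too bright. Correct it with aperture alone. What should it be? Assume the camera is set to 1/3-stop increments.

Overexposed by 3 stops → need 3 stops darker.
Aperture: f/6.3 → f/7.1 → f/8 → f/9 → f/10 → f/11 → f/13 → f/14 → f/16 → f/18.

f/18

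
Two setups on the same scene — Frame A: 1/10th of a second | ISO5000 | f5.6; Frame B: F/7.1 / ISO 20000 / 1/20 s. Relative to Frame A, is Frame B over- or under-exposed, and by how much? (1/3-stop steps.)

Aperture: f/5.6 → f/6.3 → f/7.1 — 2/3 stop narrower (darker).
Shutter speed: 1/10 → 1/13 → 1/15 → 1/20 — 1 stop faster (darker).
ISO: 5000 → 6400 → 8000 → 10000 → 12800 → 16000 → 20000 — 2 stops higher (brighter).
Net: −2/3 −1 +2 = +1/3 stops.

1/3 stop brighter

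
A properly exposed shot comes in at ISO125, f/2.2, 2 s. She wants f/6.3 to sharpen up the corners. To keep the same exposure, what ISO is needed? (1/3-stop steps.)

ISO 1000

Aperture: f/2.2 → f/2.5 → f/2.8 → f/3.2 → f/3.5 → f/4 → f/4.5 → f/5 → f/5.6 → f/6.3 — 3 stops smaller aperture (darker).
Need 3 stops brighter from the ISO: 125 → 160 → 200 → 250 → 320 → 400 → 500 → 640 → 800 → 1000.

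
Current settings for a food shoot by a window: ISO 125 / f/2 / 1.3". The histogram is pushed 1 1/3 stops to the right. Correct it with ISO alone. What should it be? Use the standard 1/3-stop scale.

Overexposed by 1 1/3 stops → need 1 1/3 stops darker.
ISO: 125 → 100 → 80 → 64 → 50.

ISO 50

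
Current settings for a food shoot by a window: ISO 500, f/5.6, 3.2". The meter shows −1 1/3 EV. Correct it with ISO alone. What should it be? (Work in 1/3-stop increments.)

Underexposed by 1 1/3 stops → need 1 1/3 stops brighter.
ISO: 500 → 640 → 800 → 1000 → 1250.

ISO 1250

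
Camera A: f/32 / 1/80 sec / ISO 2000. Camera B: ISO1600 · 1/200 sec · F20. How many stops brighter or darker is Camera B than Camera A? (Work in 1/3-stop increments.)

Aperture: f/32 → f/29 → f/25 → f/22 → f/20 — 1 1/3 stops opened up (brighter).
Shutter speed: 1/80 → 1/100 → 1/125 → 1/160 → 1/200 — 1 1/3 stops shorter (darker).
ISO: 2000 → 1600 — 1/3 stop lower (darker).
Net: +1 1/3 −1 1/3 −1/3 = −1/3 stops.

1/3 stop darker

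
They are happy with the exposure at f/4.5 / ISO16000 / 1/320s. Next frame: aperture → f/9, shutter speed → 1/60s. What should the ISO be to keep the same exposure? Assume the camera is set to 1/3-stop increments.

ISO 12800

Aperture: f/4.5 → f/5 → f/5.6 → f/6.3 → f/7.1 → f/8 → f/9 — 2 stops smaller aperture (darker).
Shutter speed: 1/320 → 1/250 → 1/200 → 1/160 → 1/125 → 1/100 → 1/80 → 1/60 — 2 1/3 stops longer (brighter).
Net change so far: 1/3 stop brighter. Offset with the ISO: 16000 → 12800.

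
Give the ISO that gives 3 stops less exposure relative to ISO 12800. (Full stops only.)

ISO: 12800 → 6400 → 3200 → 1600 — 3 stops dropped (darker).

ISO 1600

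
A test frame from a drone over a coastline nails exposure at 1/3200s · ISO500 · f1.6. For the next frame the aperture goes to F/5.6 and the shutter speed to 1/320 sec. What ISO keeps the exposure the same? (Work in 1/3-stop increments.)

Aperture: f/1.6 → f/1.8 → f/2 → f/2.2 → f/2.5 → f/2.8 → f/3.2 → f/3.5 → f/4 → f/4.5 → f/5 → f/5.6 — 3 2/3 stops narrower (darker).
Shutter speed: 1/3200 → 1/2500 → 1/2000 → 1/1600 → 1/1250 → 1/1000 → 1/800 → 1/640 → 1/500 → 1/400 → 1/320 — 3 1/3 stops longer (brighter).
Net change so far: 1/3 stop darker. Offset with the ISO: 500 → 640.

ISO 640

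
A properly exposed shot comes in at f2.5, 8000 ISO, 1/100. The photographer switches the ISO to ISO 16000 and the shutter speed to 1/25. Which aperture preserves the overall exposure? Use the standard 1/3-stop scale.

ISO: 8000 → 10000 → 12800 → 16000 — 1 stop raised (brighter).
Shutter speed: 1/100 → 1/80 → 1/60 → 1/50 → 1/40 → 1/30 → 1/25 — 2 stops longer (brighter).
Net change so far: 3 stops brighter. Offset with the aperture: f/2.5 → f/2.8 → f/3.2 → f/3.5 → f/4 → f/4.5 → f/5 → f/5.6 → f/6.3 → f/7.1.

f/7.1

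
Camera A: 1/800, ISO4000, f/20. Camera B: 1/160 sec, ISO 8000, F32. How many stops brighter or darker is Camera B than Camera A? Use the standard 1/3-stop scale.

Aperture: f/20 → f/22 → f/25 → f/29 → f/32 — 1 1/3 stops narrower (darker).
Shutter speed: 1/800 → 1/640 → 1/500 → 1/400 → 1/320 → 1/250 → 1/200 → 1/160 — 2 1/3 stops longer (brighter).
ISO: 4000 → 5000 → 6400 → 8000 — 1 stop raised (brighter).
Net: −1 1/3 +2 1/3 +1 = +2 stops.

2 stops brighter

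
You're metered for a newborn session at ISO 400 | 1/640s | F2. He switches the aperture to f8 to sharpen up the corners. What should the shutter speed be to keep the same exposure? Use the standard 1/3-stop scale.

Aperture: f/2 → f/2.2 → f/2.5 → f/2.8 → f/3.2 → f/3.5 → f/4 → f/4.5 → f/5 → f/5.6 → f/6.3 → f/7.1 → f/8 — 4 stops stopped down (darker).
Need 4 stops brighter from the shutter speed: 1/640 → 1/500 → 1/400 → 1/320 → 1/250 → 1/200 → 1/160 → 1/125 → 1/100 → 1/80 → 1/60 → 1/50 → 1/40.

1/40s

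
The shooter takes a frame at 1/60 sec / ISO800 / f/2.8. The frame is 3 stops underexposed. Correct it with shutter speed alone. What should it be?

1/8s

Underexposed by 3 stops → need 3 stops brighter.
Shutter speed: 1/60 → 1/30 → 1/15 → 1/8.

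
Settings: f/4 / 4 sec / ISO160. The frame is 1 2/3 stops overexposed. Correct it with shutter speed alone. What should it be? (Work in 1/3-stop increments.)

Overexposed by 1 2/3 stops → need 1 2/3 stops darker.
Shutter speed: 4 → 3.2 → 2.5 → 2 → 1.6 → 1.3.

1.3 s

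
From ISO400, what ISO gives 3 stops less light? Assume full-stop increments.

ISO 50

ISO: 400 → 200 → 100 → 50 — 3 stops lower (darker).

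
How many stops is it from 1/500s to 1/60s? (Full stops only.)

3 stops

1/500 → 1/250 → 1/125 → 1/60 — count the steps: 3 stops.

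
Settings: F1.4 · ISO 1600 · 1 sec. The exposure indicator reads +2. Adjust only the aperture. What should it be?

f/2.8

Overexposed by 2 stops → need 2 stops darker.
Aperture: f/1.4 → f/2 → f/2.8.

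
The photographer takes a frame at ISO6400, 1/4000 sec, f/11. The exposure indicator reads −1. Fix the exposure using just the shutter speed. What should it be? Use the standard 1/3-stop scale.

1/2000s

Underexposed by 1 stop → need 1 stop brighter.
Shutter speed: 1/4000 → 1/3200 → 1/2500 → 1/2000.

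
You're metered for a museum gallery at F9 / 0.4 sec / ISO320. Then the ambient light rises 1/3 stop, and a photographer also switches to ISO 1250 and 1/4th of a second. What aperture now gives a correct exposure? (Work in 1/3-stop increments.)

f/16

Scene light: 1/3 stop brighter.
ISO: 320 → 400 → 500 → 640 → 800 → 1000 → 1250 — 2 stops raised (brighter).
Shutter speed: 0.4 → 0.3 → 1/4 — 2/3 stop faster (darker).
Net so far: 1 2/3 stops brighter. Aperture: f/9 → f/10 → f/11 → f/13 → f/14 → f/16.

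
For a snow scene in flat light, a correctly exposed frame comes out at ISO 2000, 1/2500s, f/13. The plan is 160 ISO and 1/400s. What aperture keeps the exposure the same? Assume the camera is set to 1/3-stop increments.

f/9

ISO: 2000 → 1600 → 1250 → 1000 → 800 → 640 → 500 → 400 → 320 → 250 → 200 → 160 — 3 2/3 stops dropped (darker).
Shutter speed: 1/2500 → 1/2000 → 1/1600 → 1/1250 → 1/1000 → 1/800 → 1/640 → 1/500 → 1/400 — 2 2/3 stops longer (brighter).
Net change so far: 1 stop darker. Offset with the aperture: f/13 → f/11 → f/10 → f/9.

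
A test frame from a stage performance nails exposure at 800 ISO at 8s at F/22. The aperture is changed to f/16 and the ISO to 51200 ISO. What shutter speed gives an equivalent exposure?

Aperture: f/22 → f/16 — 1 stop larger aperture (brighter).
ISO: 800 → 1600 → 3200 → 6400 → 12800 → 25600 → 51200 — 6 stops raised (brighter).
Net change so far: 7 stops brighter. Offset with the shutter speed: 8 → 4 → 2 → 1 → 1/2 → 1/4 → 1/8 → 1/15.

1/15s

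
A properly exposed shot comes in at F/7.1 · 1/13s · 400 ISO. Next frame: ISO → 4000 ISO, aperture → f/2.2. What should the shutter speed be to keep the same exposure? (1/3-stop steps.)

ISO: 400 → 500 → 640 → 800 → 1000 → 1250 → 1600 → 2000 → 2500 → 3200 → 4000 — 3 1/3 stops raised (brighter).
Aperture: f/7.1 → f/6.3 → f/5.6 → f/5 → f/4.5 → f/4 → f/3.5 → f/3.2 → f/2.8 → f/2.5 → f/2.2 — 3 1/3 stops larger aperture (brighter).
Net change so far: 6 2/3 stops brighter. Offset with the shutter speed: 1/13 → 1/15 → 1/20 → 1/25 → 1/30 → 1/40 → 1/50 → 1/60 → 1/80 → 1/100 → 1/125 → 1/160 → 1/200 → 1/250 → 1/320 → 1/400 → 1/500 → 1/640 → 1/800 → 1/1000 → 1/1250.

1/1250s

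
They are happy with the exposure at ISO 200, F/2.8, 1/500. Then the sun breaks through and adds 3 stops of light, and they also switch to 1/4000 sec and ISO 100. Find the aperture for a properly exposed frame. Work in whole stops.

Scene light: 3 stops brighter.
Shutter speed: 1/500 → 1/1000 → 1/2000 → 1/4000 — 3 stops shorter (darker).
ISO: 200 → 100 — 1 stop lower (darker).
Net so far: 1 stop darker. Aperture: f/2.8 → f/2.

f/2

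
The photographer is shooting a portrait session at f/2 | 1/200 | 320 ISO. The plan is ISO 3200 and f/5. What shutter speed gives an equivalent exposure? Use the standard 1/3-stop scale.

1/320s

ISO: 320 → 400 → 500 → 640 → 800 → 1000 → 1250 → 1600 → 2000 → 2500 → 3200 — 3 1/3 stops higher (brighter).
Aperture: f/2 → f/2.2 → f/2.5 → f/2.8 → f/3.2 → f/3.5 → f/4 → f/4.5 → f/5 — 2 2/3 stops stopped down (darker).
Net change so far: 2/3 stop brighter. Offset with the shutter speed: 1/200 → 1/250 → 1/320.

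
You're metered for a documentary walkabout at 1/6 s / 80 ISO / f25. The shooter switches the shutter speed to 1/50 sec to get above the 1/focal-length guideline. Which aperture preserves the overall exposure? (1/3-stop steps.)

Shutter speed: 1/6 → 1/8 → 1/10 → 1/13 → 1/15 → 1/20 → 1/25 → 1/30 → 1/40 → 1/50 — 3 stops shorter (darker).
Need 3 stops brighter from the aperture: f/25 → f/22 → f/20 → f/18 → f/16 → f/14 → f/13 → f/11 → f/10 → f/9.

f/9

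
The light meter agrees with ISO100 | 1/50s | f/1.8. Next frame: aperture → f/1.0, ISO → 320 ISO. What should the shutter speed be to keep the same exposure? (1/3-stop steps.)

Aperture: f/1.8 → f/1.6 → f/1.4 → f/1.2 → f/1.1 → f/1.0 — 1 2/3 stops larger aperture (brighter).
ISO: 100 → 125 → 160 → 200 → 250 → 320 — 1 2/3 stops raised (brighter).
Net change so far: 3 1/3 stops brighter. Offset with the shutter speed: 1/50 → 1/60 → 1/80 → 1/100 → 1/125 → 1/160 → 1/200 → 1/250 → 1/320 → 1/400 → 1/500.

1/500s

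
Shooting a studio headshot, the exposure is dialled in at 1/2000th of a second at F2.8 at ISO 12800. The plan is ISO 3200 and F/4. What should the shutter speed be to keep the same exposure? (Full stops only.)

ISO: 12800 → 6400 → 3200 — 2 stops lower (darker).
Aperture: f/2.8 → f/4 — 1 stop smaller aperture (darker).
Net change so far: 3 stops darker. Offset with the shutter speed: 1/2000 → 1/1000 → 1/500 → 1/250.

1/250s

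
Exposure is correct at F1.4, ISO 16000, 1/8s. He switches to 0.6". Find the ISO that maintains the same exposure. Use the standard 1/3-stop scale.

ISO 3200

Shutter speed: 1/8 → 1/6 → 1/5 → 1/4 → 0.3 → 0.4 → 0.5 → 0.6 — 2 1/3 stops longer (brighter).
Need 2 1/3 stops darker from the ISO: 16000 → 12800 → 10000 → 8000 → 6400 → 5000 → 4000 → 3200.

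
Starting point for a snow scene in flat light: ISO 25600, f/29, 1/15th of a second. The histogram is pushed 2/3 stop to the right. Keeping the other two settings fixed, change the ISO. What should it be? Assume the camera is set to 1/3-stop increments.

Overexposed by 2/3 stop → need 2/3 stop darker.
ISO: 25600 → 20000 → 16000.

ISO 16000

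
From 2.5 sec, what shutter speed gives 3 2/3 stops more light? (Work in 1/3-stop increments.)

30 s

Shutter speed: 2.5 → 3.2 → 4 → 5 → 6 → 8 → 10 → 13 → 15 → 20 → 25 → 30 — 3 2/3 stops slower (brighter).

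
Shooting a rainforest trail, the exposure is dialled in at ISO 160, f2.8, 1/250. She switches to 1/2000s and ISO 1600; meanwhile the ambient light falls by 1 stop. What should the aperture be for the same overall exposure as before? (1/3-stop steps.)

Scene light: 1 stop darker.
Shutter speed: 1/250 → 1/320 → 1/400 → 1/500 → 1/640 → 1/800 → 1/1000 → 1/1250 → 1/1600 → 1/2000 — 3 stops shorter (darker).
ISO: 160 → 200 → 250 → 320 → 400 → 500 → 640 → 800 → 1000 → 1250 → 1600 — 3 1/3 stops raised (brighter).
Net so far: 2/3 stop darker. Aperture: f/2.8 → f/2.5 → f/2.2.

f/2.2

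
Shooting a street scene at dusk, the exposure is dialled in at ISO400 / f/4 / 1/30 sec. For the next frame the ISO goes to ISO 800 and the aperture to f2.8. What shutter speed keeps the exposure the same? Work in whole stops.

ISO: 400 → 800 — 1 stop higher (brighter).
Aperture: f/4 → f/2.8 — 1 stop opened up (brighter).
Net change so far: 2 stops brighter. Offset with the shutter speed: 1/30 → 1/60 → 1/125.

1/125s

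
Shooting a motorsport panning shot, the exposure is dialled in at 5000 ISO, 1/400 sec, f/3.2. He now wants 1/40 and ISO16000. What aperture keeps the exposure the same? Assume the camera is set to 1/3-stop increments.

Shutter speed: 1/400 → 1/320 → 1/250 → 1/200 → 1/160 → 1/125 → 1/100 → 1/80 → 1/60 → 1/50 → 1/40 — 3 1/3 stops longer (brighter).
ISO: 5000 → 6400 → 8000 → 10000 → 12800 → 16000 — 1 2/3 stops raised (brighter).
Net change so far: 5 stops brighter. Offset with the aperture: f/3.2 → f/3.5 → f/4 → f/4.5 → f/5 → f/5.6 → f/6.3 → f/7.1 → f/8 → f/9 → f/10 → f/11 → f/13 → f/14 → f/16 → f/18.

f/18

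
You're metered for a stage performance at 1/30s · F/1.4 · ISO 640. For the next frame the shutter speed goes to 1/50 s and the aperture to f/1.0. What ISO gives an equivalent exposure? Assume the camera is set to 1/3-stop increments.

Shutter speed: 1/30 → 1/40 → 1/50 — 2/3 stop shorter (darker).
Aperture: f/1.4 → f/1.2 → f/1.1 → f/1.0 — 1 stop wider (brighter).
Net change so far: 1/3 stop brighter. Offset with the ISO: 640 → 500.

ISO 500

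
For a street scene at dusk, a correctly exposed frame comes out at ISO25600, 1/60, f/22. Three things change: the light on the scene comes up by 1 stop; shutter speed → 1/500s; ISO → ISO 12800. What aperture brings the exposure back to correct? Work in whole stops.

f/8

Scene light: 1 stop brighter.
Shutter speed: 1/60 → 1/125 → 1/250 → 1/500 — 3 stops faster (darker).
ISO: 25600 → 12800 — 1 stop lower (darker).
Net so far: 3 stops darker. Aperture: f/22 → f/16 → f/11 → f/8.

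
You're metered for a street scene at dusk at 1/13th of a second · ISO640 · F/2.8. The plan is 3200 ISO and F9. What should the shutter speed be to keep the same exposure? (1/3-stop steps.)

1/6s

ISO: 640 → 800 → 1000 → 1250 → 1600 → 2000 → 2500 → 3200 — 2 1/3 stops raised (brighter).
Aperture: f/2.8 → f/3.2 → f/3.5 → f/4 → f/4.5 → f/5 → f/5.6 → f/6.3 → f/7.1 → f/8 → f/9 — 3 1/3 stops smaller aperture (darker).
Net change so far: 1 stop darker. Offset with the shutter speed: 1/13 → 1/10 → 1/8 → 1/6.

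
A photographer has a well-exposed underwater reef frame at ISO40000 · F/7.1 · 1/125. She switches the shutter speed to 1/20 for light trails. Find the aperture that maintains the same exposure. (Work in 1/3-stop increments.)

Shutter speed: 1/125 → 1/100 → 1/80 → 1/60 → 1/50 → 1/40 → 1/30 → 1/25 → 1/20 — 2 2/3 stops longer (brighter).
Need 2 2/3 stops darker from the aperture: f/7.1 → f/8 → f/9 → f/10 → f/11 → f/13 → f/14 → f/16 → f/18.

f/18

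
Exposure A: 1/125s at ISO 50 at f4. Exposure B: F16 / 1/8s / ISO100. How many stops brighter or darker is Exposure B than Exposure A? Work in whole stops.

Aperture: f/4 → f/5.6 → f/8 → f/11 → f/16 — 4 stops narrower (darker).
Shutter speed: 1/125 → 1/60 → 1/30 → 1/15 → 1/8 — 4 stops slower (brighter).
ISO: 50 → 100 — 1 stop raised (brighter).
Net: −4 +4 +1 = +1 stop.

1 stop brighter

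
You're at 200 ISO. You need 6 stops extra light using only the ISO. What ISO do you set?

ISO 12800

ISO: 200 → 400 → 800 → 1600 → 3200 → 6400 → 12800 — 6 stops higher (brighter).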